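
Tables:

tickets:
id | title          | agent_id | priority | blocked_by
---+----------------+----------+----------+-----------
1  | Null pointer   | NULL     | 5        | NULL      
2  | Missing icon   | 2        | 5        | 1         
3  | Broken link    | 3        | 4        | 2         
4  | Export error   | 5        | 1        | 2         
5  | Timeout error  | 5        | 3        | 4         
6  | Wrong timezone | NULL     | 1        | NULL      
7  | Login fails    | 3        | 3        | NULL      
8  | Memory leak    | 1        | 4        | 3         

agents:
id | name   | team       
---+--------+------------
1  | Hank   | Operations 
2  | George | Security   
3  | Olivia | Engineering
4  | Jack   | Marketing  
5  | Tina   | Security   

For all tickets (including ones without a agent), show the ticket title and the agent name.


LEFT JOIN keeps every row from tickets (the left table); where agent_id has no match in agents, the agent columns become NULL. Walk through each ticket:
  - ticket 1 (Null pointer): agent_id=NULL, no match -> kept with NULL
  - ticket 2 (Missing icon): agent_id=2 -> matches George
  - ticket 3 (Broken link): agent_id=3 -> matches Olivia
  - ticket 4 (Export error): agent_id=5 -> matches Tina
  - ticket 5 (Timeout error): agent_id=5 -> matches Tina
  - ticket 6 (Wrong timezone): agent_id=NULL, no match -> kept with NULL
  - ticket 7 (Login fails): agent_id=3 -> matches Olivia
  - ticket 8 (Memory leak): agent_id=1 -> matches Hank
All 8 rows appear; 2 have NULL agent.

SQL:
SELECT a.title, b.name AS agent
FROM tickets a
LEFT JOIN agents b ON a.agent_id = b.id

Result:
title          | agent 
---------------+-------
Null pointer   | NULL  
Missing icon   | George
Broken link    | Olivia
Export error   | Tina  
Timeout error  | Tina  
Wrong timezone | NULL  
Login fails    | Olivia
Memory leak    | Hank  


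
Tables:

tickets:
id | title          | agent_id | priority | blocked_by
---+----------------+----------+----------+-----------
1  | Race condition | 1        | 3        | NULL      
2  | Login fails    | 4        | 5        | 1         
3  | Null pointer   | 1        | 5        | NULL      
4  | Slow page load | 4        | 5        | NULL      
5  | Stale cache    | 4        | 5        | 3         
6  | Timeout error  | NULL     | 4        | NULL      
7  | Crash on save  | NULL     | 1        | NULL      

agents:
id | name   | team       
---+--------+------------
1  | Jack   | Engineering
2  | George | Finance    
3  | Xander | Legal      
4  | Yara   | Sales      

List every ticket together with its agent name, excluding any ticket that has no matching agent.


INNER JOIN keeps only tickets rows whose agent_id matches an id in agents. Walk through each ticket:
  - ticket 1 (Race condition): agent_id=1 -> matches Jack
  - ticket 2 (Login fails): agent_id=4 -> matches Yara
  - ticket 3 (Null pointer): agent_id=1 -> matches Jack
  - ticket 4 (Slow page load): agent_id=4 -> matches Yara
  - ticket 5 (Stale cache): agent_id=4 -> matches Yara
  - ticket 6 (Timeout error): agent_id=NULL, no match -> dropped
  - ticket 7 (Crash on save): agent_id=NULL, no match -> dropped
So 2 of 7 rows are dropped.

SQL:
SELECT a.title, b.name AS agent
FROM tickets a
INNER JOIN agents b ON a.agent_id = b.id

Result:
title          | agent
---------------+------
Race condition | Jack 
Login fails    | Yara 
Null pointer   | Jack 
Slow page load | Yara 
Stale cache    | Yara 


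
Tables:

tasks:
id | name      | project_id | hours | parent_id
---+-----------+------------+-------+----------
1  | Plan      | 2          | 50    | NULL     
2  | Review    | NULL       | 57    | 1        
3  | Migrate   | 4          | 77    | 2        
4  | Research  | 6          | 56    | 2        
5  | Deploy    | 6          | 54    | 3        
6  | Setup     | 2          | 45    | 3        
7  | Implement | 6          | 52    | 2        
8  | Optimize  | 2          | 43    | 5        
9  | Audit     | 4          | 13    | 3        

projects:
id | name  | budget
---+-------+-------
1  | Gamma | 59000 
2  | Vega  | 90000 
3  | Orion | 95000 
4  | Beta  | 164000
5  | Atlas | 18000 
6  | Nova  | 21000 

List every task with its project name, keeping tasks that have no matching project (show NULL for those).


LEFT JOIN keeps every row from tasks (the left table); where project_id has no match in projects, the project columns become NULL. Walk through each task:
  - task 1 (Plan): project_id=2 -> matches Vega
  - task 2 (Review): project_id=NULL, no match -> kept with NULL
  - task 3 (Migrate): project_id=4 -> matches Beta
  - task 4 (Research): project_id=6 -> matches Nova
  - task 5 (Deploy): project_id=6 -> matches Nova
  - task 6 (Setup): project_id=2 -> matches Vega
  - task 7 (Implement): project_id=6 -> matches Nova
  - task 8 (Optimize): project_id=2 -> matches Vega
  - task 9 (Audit): project_id=4 -> matches Beta
All 9 rows appear; 1 has NULL project.

SQL:
SELECT a.name, b.name AS project
FROM tasks a
LEFT JOIN projects b ON a.project_id = b.id

Result:
name      | project
----------+--------
Plan      | Vega   
Review    | NULL   
Migrate   | Beta   
Research  | Nova   
Deploy    | Nova   
Setup     | Vega   
Implement | Nova   
Optimize  | Vega   
Audit     | Beta   


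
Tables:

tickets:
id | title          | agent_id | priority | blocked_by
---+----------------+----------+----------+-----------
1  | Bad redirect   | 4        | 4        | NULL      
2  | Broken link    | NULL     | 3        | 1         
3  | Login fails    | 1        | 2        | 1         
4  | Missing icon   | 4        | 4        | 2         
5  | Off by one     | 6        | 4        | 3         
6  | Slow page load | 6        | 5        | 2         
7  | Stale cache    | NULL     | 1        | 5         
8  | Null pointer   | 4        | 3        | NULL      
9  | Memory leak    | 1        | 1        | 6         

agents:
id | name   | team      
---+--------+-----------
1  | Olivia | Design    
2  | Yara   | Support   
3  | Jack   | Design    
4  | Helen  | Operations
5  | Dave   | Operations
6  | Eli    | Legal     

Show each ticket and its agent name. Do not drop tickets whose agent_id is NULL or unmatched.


LEFT JOIN keeps every row from tickets (the left table); where agent_id has no match in agents, the agent columns become NULL. Walk through each ticket:
  - ticket 1 (Bad redirect): agent_id=4 -> matches Helen
  - ticket 2 (Broken link): agent_id=NULL, no match -> kept with NULL
  - ticket 3 (Login fails): agent_id=1 -> matches Olivia
  - ticket 4 (Missing icon): agent_id=4 -> matches Helen
  - ticket 5 (Off by one): agent_id=6 -> matches Eli
  - ticket 6 (Slow page load): agent_id=6 -> matches Eli
  - ticket 7 (Stale cache): agent_id=NULL, no match -> kept with NULL
  - ticket 8 (Null pointer): agent_id=4 -> matches Helen
  - ticket 9 (Memory leak): agent_id=1 -> matches Olivia
All 9 rows appear; 2 have NULL agent.

SQL:
SELECT a.title, b.name AS agent
FROM tickets a
LEFT JOIN agents b ON a.agent_id = b.id

Result:
title          | agent 
---------------+-------
Bad redirect   | Helen 
Broken link    | NULL  
Login fails    | Olivia
Missing icon   | Helen 
Off by one     | Eli   
Slow page load | Eli   
Stale cache    | NULL  
Null pointer   | Helen 
Memory leak    | Olivia


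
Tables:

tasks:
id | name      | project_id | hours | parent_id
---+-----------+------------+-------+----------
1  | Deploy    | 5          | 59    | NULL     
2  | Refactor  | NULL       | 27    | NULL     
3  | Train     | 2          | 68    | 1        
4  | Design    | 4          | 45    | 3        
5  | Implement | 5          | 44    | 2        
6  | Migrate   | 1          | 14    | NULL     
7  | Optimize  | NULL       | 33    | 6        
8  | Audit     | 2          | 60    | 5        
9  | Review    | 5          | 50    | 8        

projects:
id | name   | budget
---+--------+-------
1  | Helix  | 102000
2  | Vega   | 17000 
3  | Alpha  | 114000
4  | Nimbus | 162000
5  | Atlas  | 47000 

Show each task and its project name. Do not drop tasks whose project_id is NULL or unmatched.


LEFT JOIN keeps every row from tasks (the left table); where project_id has no match in projects, the project columns become NULL. Walk through each task:
  - task 1 (Deploy): project_id=5 -> matches Atlas
  - task 2 (Refactor): project_id=NULL, no match -> kept with NULL
  - task 3 (Train): project_id=2 -> matches Vega
  - task 4 (Design): project_id=4 -> matches Nimbus
  - task 5 (Implement): project_id=5 -> matches Atlas
  - task 6 (Migrate): project_id=1 -> matches Helix
  - task 7 (Optimize): project_id=NULL, no match -> kept with NULL
  - task 8 (Audit): project_id=2 -> matches Vega
  - task 9 (Review): project_id=5 -> matches Atlas
All 9 rows appear; 2 have NULL project.

SQL:
SELECT a.name, b.name AS project
FROM tasks a
LEFT JOIN projects b ON a.project_id = b.id

Result:
name      | project
----------+--------
Deploy    | Atlas  
Refactor  | NULL   
Train     | Vega   
Design    | Nimbus 
Implement | Atlas  
Migrate   | Helix  
Optimize  | NULL   
Audit     | Vega   
Review    | Atlas  


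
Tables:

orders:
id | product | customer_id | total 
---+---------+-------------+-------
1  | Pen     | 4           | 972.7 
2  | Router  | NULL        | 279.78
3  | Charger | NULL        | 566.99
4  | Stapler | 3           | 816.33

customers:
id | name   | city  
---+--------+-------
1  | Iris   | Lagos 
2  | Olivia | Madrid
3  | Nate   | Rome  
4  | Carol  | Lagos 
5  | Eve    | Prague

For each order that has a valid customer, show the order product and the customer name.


INNER JOIN keeps only orders rows whose customer_id matches an id in customers. Walk through each order:
  - order 1 (Pen): customer_id=4 -> matches Carol
  - order 2 (Router): customer_id=NULL, no match -> dropped
  - order 3 (Charger): customer_id=NULL, no match -> dropped
  - order 4 (Stapler): customer_id=3 -> matches Nate
So 2 of 4 rows are dropped.

SQL:
SELECT a.product, b.name AS customer
FROM orders a
INNER JOIN customers b ON a.customer_id = b.id

Result:
product | customer
--------+---------
Pen     | Carol   
Stapler | Nate    


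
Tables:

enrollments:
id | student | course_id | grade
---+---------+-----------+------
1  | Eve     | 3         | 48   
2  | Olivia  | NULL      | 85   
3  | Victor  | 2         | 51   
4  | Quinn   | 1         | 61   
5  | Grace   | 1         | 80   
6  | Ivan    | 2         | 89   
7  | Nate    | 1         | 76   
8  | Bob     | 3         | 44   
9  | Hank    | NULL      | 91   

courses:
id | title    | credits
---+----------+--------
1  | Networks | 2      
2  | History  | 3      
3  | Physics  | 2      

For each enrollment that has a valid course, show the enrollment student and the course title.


INNER JOIN keeps only enrollments rows whose course_id matches an id in courses. Walk through each enrollment:
  - enrollment 1 (Eve): course_id=3 -> matches Physics
  - enrollment 2 (Olivia): course_id=NULL, no match -> dropped
  - enrollment 3 (Victor): course_id=2 -> matches History
  - enrollment 4 (Quinn): course_id=1 -> matches Networks
  - enrollment 5 (Grace): course_id=1 -> matches Networks
  - enrollment 6 (Ivan): course_id=2 -> matches History
  - enrollment 7 (Nate): course_id=1 -> matches Networks
  - enrollment 8 (Bob): course_id=3 -> matches Physics
  - enrollment 9 (Hank): course_id=NULL, no match -> dropped
So 2 of 9 rows are dropped.

SQL:
SELECT a.student, b.title AS course
FROM enrollments a
INNER JOIN courses b ON a.course_id = b.id

Result:
student | course  
--------+---------
Eve     | Physics 
Victor  | History 
Quinn   | Networks
Grace   | Networks
Ivan    | History 
Nate    | Networks
Bob     | Physics 


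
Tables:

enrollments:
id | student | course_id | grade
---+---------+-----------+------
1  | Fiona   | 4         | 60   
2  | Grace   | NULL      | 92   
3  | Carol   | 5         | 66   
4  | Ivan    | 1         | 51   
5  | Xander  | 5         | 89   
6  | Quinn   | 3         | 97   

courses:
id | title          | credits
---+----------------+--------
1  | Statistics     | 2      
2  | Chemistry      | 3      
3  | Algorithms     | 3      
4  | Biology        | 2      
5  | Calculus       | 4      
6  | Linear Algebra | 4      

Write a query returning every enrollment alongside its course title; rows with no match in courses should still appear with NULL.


LEFT JOIN keeps every row from enrollments (the left table); where course_id has no match in courses, the course columns become NULL. Walk through each enrollment:
  - enrollment 1 (Fiona): course_id=4 -> matches Biology
  - enrollment 2 (Grace): course_id=NULL, no match -> kept with NULL
  - enrollment 3 (Carol): course_id=5 -> matches Calculus
  - enrollment 4 (Ivan): course_id=1 -> matches Statistics
  - enrollment 5 (Xander): course_id=5 -> matches Calculus
  - enrollment 6 (Quinn): course_id=3 -> matches Algorithms
All 6 rows appear; 1 has NULL course.

SQL:
SELECT a.student, b.title AS course
FROM enrollments a
LEFT JOIN courses b ON a.course_id = b.id

Result:
student | course    
--------+-----------
Fiona   | Biology   
Grace   | NULL      
Carol   | Calculus  
Ivan    | Statistics
Xander  | Calculus  
Quinn   | Algorithms


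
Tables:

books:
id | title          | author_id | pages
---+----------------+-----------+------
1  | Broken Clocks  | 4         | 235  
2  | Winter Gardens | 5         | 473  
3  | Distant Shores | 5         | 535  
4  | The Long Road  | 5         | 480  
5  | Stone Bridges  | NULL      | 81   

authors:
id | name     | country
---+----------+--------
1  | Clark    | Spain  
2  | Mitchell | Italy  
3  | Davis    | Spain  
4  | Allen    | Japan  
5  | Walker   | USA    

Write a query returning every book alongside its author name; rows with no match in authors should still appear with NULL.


LEFT JOIN keeps every row from books (the left table); where author_id has no match in authors, the author columns become NULL. Walk through each book:
  - book 1 (Broken Clocks): author_id=4 -> matches Allen
  - book 2 (Winter Gardens): author_id=5 -> matches Walker
  - book 3 (Distant Shores): author_id=5 -> matches Walker
  - book 4 (The Long Road): author_id=5 -> matches Walker
  - book 5 (Stone Bridges): author_id=NULL, no match -> kept with NULL
All 5 rows appear; 1 has NULL author.

SQL:
SELECT a.title, b.name AS author
FROM books a
LEFT JOIN authors b ON a.author_id = b.id

Result:
title          | author
---------------+-------
Broken Clocks  | Allen 
Winter Gardens | Walker
Distant Shores | Walker
The Long Road  | Walker
Stone Bridges  | NULL  


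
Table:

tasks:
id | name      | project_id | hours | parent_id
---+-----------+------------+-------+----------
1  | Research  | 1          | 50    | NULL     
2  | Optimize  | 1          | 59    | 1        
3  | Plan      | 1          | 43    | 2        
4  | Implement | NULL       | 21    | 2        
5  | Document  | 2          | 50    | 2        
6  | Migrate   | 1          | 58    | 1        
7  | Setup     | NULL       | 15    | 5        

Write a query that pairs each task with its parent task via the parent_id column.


This is a self-join: tasks is joined to a second copy of itself, matching each row's parent_id to another row's id. Use LEFT JOIN so rows with parent_id=NULL are kept.
  - task 1 (Research): parent_id=NULL -> NULL
  - task 2 (Optimize): parent_id=1 -> Research
  - task 3 (Plan): parent_id=2 -> Optimize
  - task 4 (Implement): parent_id=2 -> Optimize
  - task 5 (Document): parent_id=2 -> Optimize
  - task 6 (Migrate): parent_id=1 -> Research
  - task 7 (Setup): parent_id=5 -> Document

SQL:
SELECT a.name AS item, b.name AS parent
FROM tasks a
LEFT JOIN tasks b ON a.parent_id = b.id

Result:
item      | parent  
----------+---------
Research  | NULL    
Optimize  | Research
Plan      | Optimize
Implement | Optimize
Document  | Optimize
Migrate   | Research
Setup     | Document


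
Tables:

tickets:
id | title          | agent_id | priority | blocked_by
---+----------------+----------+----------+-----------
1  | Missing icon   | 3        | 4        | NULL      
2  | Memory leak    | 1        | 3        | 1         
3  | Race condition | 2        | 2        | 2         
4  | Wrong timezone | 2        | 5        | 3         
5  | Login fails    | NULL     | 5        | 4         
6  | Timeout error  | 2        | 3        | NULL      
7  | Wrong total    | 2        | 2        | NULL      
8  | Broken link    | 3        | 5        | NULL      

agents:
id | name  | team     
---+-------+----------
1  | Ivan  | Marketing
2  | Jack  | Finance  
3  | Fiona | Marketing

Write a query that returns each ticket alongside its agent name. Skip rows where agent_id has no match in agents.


INNER JOIN keeps only tickets rows whose agent_id matches an id in agents. Walk through each ticket:
  - ticket 1 (Missing icon): agent_id=3 -> matches Fiona
  - ticket 2 (Memory leak): agent_id=1 -> matches Ivan
  - ticket 3 (Race condition): agent_id=2 -> matches Jack
  - ticket 4 (Wrong timezone): agent_id=2 -> matches Jack
  - ticket 5 (Login fails): agent_id=NULL, no match -> dropped
  - ticket 6 (Timeout error): agent_id=2 -> matches Jack
  - ticket 7 (Wrong total): agent_id=2 -> matches Jack
  - ticket 8 (Broken link): agent_id=3 -> matches Fiona
So 1 of 8 rows is dropped.

SQL:
SELECT a.title, b.name AS agent
FROM tickets a
INNER JOIN agents b ON a.agent_id = b.id

Result:
title          | agent
---------------+------
Missing icon   | Fiona
Memory leak    | Ivan 
Race condition | Jack 
Wrong timezone | Jack 
Timeout error  | Jack 
Wrong total    | Jack 
Broken link    | Fiona


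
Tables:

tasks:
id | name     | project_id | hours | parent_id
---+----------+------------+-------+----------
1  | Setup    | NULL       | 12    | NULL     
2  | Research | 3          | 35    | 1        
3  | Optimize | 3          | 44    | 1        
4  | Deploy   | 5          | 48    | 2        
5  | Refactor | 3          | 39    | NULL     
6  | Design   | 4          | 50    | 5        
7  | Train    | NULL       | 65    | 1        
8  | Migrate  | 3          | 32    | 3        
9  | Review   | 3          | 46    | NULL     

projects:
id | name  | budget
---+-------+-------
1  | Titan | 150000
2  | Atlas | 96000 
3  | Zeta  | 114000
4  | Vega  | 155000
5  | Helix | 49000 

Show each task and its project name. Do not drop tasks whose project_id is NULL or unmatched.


LEFT JOIN keeps every row from tasks (the left table); where project_id has no match in projects, the project columns become NULL. Walk through each task:
  - task 1 (Setup): project_id=NULL, no match -> kept with NULL
  - task 2 (Research): project_id=3 -> matches Zeta
  - task 3 (Optimize): project_id=3 -> matches Zeta
  - task 4 (Deploy): project_id=5 -> matches Helix
  - task 5 (Refactor): project_id=3 -> matches Zeta
  - task 6 (Design): project_id=4 -> matches Vega
  - task 7 (Train): project_id=NULL, no match -> kept with NULL
  - task 8 (Migrate): project_id=3 -> matches Zeta
  - task 9 (Review): project_id=3 -> matches Zeta
All 9 rows appear; 2 have NULL project.

SQL:
SELECT a.name, b.name AS project
FROM tasks a
LEFT JOIN projects b ON a.project_id = b.id

Result:
name     | project
---------+--------
Setup    | NULL   
Research | Zeta   
Optimize | Zeta   
Deploy   | Helix  
Refactor | Zeta   
Design   | Vega   
Train    | NULL   
Migrate  | Zeta   
Review   | Zeta   


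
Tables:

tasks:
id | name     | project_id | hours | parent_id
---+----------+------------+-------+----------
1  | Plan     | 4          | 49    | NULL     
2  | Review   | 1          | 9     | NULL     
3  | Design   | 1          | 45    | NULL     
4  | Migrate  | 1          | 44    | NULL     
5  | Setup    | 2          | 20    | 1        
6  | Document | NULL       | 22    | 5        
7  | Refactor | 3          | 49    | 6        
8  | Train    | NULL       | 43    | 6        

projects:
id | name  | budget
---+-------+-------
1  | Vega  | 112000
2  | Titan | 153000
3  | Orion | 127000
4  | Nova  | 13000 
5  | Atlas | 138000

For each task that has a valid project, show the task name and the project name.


INNER JOIN keeps only tasks rows whose project_id matches an id in projects. Walk through each task:
  - task 1 (Plan): project_id=4 -> matches Nova
  - task 2 (Review): project_id=1 -> matches Vega
  - task 3 (Design): project_id=1 -> matches Vega
  - task 4 (Migrate): project_id=1 -> matches Vega
  - task 5 (Setup): project_id=2 -> matches Titan
  - task 6 (Document): project_id=NULL, no match -> dropped
  - task 7 (Refactor): project_id=3 -> matches Orion
  - task 8 (Train): project_id=NULL, no match -> dropped
So 2 of 8 rows are dropped.

SQL:
SELECT a.name, b.name AS project
FROM tasks a
INNER JOIN projects b ON a.project_id = b.id

Result:
name     | project
---------+--------
Plan     | Nova   
Review   | Vega   
Design   | Vega   
Migrate  | Vega   
Setup    | Titan  
Refactor | Orion  


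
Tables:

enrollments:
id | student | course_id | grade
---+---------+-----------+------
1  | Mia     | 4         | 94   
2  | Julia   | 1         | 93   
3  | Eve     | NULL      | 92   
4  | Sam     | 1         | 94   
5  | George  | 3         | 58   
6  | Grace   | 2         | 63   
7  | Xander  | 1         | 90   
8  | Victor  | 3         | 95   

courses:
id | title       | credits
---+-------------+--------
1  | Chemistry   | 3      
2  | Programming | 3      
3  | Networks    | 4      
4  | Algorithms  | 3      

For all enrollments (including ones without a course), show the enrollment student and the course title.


LEFT JOIN keeps every row from enrollments (the left table); where course_id has no match in courses, the course columns become NULL. Walk through each enrollment:
  - enrollment 1 (Mia): course_id=4 -> matches Algorithms
  - enrollment 2 (Julia): course_id=1 -> matches Chemistry
  - enrollment 3 (Eve): course_id=NULL, no match -> kept with NULL
  - enrollment 4 (Sam): course_id=1 -> matches Chemistry
  - enrollment 5 (George): course_id=3 -> matches Networks
  - enrollment 6 (Grace): course_id=2 -> matches Programming
  - enrollment 7 (Xander): course_id=1 -> matches Chemistry
  - enrollment 8 (Victor): course_id=3 -> matches Networks
All 8 rows appear; 1 has NULL course.

SQL:
SELECT a.student, b.title AS course
FROM enrollments a
LEFT JOIN courses b ON a.course_id = b.id

Result:
student | course     
--------+------------
Mia     | Algorithms 
Julia   | Chemistry  
Eve     | NULL       
Sam     | Chemistry  
George  | Networks   
Grace   | Programming
Xander  | Chemistry  
Victor  | Networks   


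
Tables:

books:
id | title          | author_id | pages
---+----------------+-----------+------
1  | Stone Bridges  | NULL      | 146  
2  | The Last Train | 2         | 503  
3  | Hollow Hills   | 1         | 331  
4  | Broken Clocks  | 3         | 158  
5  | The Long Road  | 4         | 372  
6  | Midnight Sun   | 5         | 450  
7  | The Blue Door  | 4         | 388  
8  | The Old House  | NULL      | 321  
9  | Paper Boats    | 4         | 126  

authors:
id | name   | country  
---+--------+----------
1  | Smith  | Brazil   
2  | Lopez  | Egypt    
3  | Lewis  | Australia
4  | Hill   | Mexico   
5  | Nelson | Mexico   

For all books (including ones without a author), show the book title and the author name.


LEFT JOIN keeps every row from books (the left table); where author_id has no match in authors, the author columns become NULL. Walk through each book:
  - book 1 (Stone Bridges): author_id=NULL, no match -> kept with NULL
  - book 2 (The Last Train): author_id=2 -> matches Lopez
  - book 3 (Hollow Hills): author_id=1 -> matches Smith
  - book 4 (Broken Clocks): author_id=3 -> matches Lewis
  - book 5 (The Long Road): author_id=4 -> matches Hill
  - book 6 (Midnight Sun): author_id=5 -> matches Nelson
  - book 7 (The Blue Door): author_id=4 -> matches Hill
  - book 8 (The Old House): author_id=NULL, no match -> kept with NULL
  - book 9 (Paper Boats): author_id=4 -> matches Hill
All 9 rows appear; 2 have NULL author.

SQL:
SELECT a.title, b.name AS author
FROM books a
LEFT JOIN authors b ON a.author_id = b.id

Result:
title          | author
---------------+-------
Stone Bridges  | NULL  
The Last Train | Lopez 
Hollow Hills   | Smith 
Broken Clocks  | Lewis 
The Long Road  | Hill  
Midnight Sun   | Nelson
The Blue Door  | Hill  
The Old House  | NULL  
Paper Boats    | Hill  


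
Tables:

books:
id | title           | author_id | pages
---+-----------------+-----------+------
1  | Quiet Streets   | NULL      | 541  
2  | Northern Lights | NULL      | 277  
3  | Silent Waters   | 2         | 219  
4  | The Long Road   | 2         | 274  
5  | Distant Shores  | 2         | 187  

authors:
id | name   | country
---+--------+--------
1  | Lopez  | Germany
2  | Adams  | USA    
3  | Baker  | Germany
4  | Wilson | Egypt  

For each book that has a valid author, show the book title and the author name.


INNER JOIN keeps only books rows whose author_id matches an id in authors. Walk through each book:
  - book 1 (Quiet Streets): author_id=NULL, no match -> dropped
  - book 2 (Northern Lights): author_id=NULL, no match -> dropped
  - book 3 (Silent Waters): author_id=2 -> matches Adams
  - book 4 (The Long Road): author_id=2 -> matches Adams
  - book 5 (Distant Shores): author_id=2 -> matches Adams
So 2 of 5 rows are dropped.

SQL:
SELECT a.title, b.name AS author
FROM books a
INNER JOIN authors b ON a.author_id = b.id

Result:
title          | author
---------------+-------
Silent Waters  | Adams 
The Long Road  | Adams 
Distant Shores | Adams 


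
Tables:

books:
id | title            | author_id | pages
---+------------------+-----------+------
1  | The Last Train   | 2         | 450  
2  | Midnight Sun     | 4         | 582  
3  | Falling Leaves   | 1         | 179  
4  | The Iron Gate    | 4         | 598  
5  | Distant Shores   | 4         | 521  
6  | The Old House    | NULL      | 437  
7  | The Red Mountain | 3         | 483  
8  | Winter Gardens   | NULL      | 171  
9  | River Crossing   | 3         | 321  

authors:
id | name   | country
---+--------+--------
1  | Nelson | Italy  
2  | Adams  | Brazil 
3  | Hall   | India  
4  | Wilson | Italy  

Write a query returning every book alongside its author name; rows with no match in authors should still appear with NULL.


LEFT JOIN keeps every row from books (the left table); where author_id has no match in authors, the author columns become NULL. Walk through each book:
  - book 1 (The Last Train): author_id=2 -> matches Adams
  - book 2 (Midnight Sun): author_id=4 -> matches Wilson
  - book 3 (Falling Leaves): author_id=1 -> matches Nelson
  - book 4 (The Iron Gate): author_id=4 -> matches Wilson
  - book 5 (Distant Shores): author_id=4 -> matches Wilson
  - book 6 (The Old House): author_id=NULL, no match -> kept with NULL
  - book 7 (The Red Mountain): author_id=3 -> matches Hall
  - book 8 (Winter Gardens): author_id=NULL, no match -> kept with NULL
  - book 9 (River Crossing): author_id=3 -> matches Hall
All 9 rows appear; 2 have NULL author.

SQL:
SELECT a.title, b.name AS author
FROM books a
LEFT JOIN authors b ON a.author_id = b.id

Result:
title            | author
-----------------+-------
The Last Train   | Adams 
Midnight Sun     | Wilson
Falling Leaves   | Nelson
The Iron Gate    | Wilson
Distant Shores   | Wilson
The Old House    | NULL  
The Red Mountain | Hall  
Winter Gardens   | NULL  
River Crossing   | Hall  


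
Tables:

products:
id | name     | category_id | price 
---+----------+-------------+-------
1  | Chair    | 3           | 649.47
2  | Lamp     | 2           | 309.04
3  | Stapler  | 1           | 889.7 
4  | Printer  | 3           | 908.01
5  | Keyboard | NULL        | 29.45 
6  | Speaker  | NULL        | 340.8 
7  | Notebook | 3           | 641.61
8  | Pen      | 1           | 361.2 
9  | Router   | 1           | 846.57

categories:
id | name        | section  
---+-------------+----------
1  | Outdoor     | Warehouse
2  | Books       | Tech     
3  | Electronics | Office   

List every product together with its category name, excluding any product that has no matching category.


INNER JOIN keeps only products rows whose category_id matches an id in categories. Walk through each product:
  - product 1 (Chair): category_id=3 -> matches Electronics
  - product 2 (Lamp): category_id=2 -> matches Books
  - product 3 (Stapler): category_id=1 -> matches Outdoor
  - product 4 (Printer): category_id=3 -> matches Electronics
  - product 5 (Keyboard): category_id=NULL, no match -> dropped
  - product 6 (Speaker): category_id=NULL, no match -> dropped
  - product 7 (Notebook): category_id=3 -> matches Electronics
  - product 8 (Pen): category_id=1 -> matches Outdoor
  - product 9 (Router): category_id=1 -> matches Outdoor
So 2 of 9 rows are dropped.

SQL:
SELECT a.name, b.name AS category
FROM products a
INNER JOIN categories b ON a.category_id = b.id

Result:
name     | category   
---------+------------
Chair    | Electronics
Lamp     | Books      
Stapler  | Outdoor    
Printer  | Electronics
Notebook | Electronics
Pen      | Outdoor    
Router   | Outdoor    


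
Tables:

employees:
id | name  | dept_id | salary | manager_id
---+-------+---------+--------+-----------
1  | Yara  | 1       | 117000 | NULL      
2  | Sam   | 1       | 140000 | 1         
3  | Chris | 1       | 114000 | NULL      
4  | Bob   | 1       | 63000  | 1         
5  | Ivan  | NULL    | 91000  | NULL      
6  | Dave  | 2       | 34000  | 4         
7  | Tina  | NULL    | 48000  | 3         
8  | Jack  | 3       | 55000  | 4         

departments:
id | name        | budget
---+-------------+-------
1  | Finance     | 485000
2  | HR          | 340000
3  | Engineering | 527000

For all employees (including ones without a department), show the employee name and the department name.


LEFT JOIN keeps every row from employees (the left table); where dept_id has no match in departments, the department columns become NULL. Walk through each employee:
  - employee 1 (Yara): dept_id=1 -> matches Finance
  - employee 2 (Sam): dept_id=1 -> matches Finance
  - employee 3 (Chris): dept_id=1 -> matches Finance
  - employee 4 (Bob): dept_id=1 -> matches Finance
  - employee 5 (Ivan): dept_id=NULL, no match -> kept with NULL
  - employee 6 (Dave): dept_id=2 -> matches HR
  - employee 7 (Tina): dept_id=NULL, no match -> kept with NULL
  - employee 8 (Jack): dept_id=3 -> matches Engineering
All 8 rows appear; 2 have NULL department.

SQL:
SELECT a.name, b.name AS department
FROM employees a
LEFT JOIN departments b ON a.dept_id = b.id

Result:
name  | department 
------+------------
Yara  | Finance    
Sam   | Finance    
Chris | Finance    
Bob   | Finance    
Ivan  | NULL       
Dave  | HR         
Tina  | NULL       
Jack  | Engineering


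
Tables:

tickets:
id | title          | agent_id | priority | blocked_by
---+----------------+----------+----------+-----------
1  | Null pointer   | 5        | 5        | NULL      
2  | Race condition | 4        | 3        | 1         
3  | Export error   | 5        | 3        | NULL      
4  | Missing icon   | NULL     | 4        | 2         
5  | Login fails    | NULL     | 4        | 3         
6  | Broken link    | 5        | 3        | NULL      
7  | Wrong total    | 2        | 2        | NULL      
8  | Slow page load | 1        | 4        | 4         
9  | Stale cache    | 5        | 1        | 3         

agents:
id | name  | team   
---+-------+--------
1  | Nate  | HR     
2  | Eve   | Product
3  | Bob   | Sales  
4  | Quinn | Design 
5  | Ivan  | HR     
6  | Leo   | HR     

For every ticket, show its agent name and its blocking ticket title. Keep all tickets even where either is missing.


Two LEFT JOINs from the same base table tickets: one to agents via agent_id, one to tickets itself via blocked_by. Both are LEFT so every ticket is preserved.
Match against agents:
  - ticket 1 (Null pointer): agent_id=5 -> matches Ivan
  - ticket 2 (Race condition): agent_id=4 -> matches Quinn
  - ticket 3 (Export error): agent_id=5 -> matches Ivan
  - ticket 4 (Missing icon): agent_id=NULL, no match -> kept with NULL
  - ticket 5 (Login fails): agent_id=NULL, no match -> kept with NULL
  - ticket 6 (Broken link): agent_id=5 -> matches Ivan
  - ticket 7 (Wrong total): agent_id=2 -> matches Eve
  - ticket 8 (Slow page load): agent_id=1 -> matches Nate
  - ticket 9 (Stale cache): agent_id=5 -> matches Ivan
Match against tickets (self):
  - ticket 1 (Null pointer): blocked_by=NULL -> NULL
  - ticket 2 (Race condition): blocked_by=1 -> Null pointer
  - ticket 3 (Export error): blocked_by=NULL -> NULL
  - ticket 4 (Missing icon): blocked_by=2 -> Race condition
  - ticket 5 (Login fails): blocked_by=3 -> Export error
  - ticket 6 (Broken link): blocked_by=NULL -> NULL
  - ticket 7 (Wrong total): blocked_by=NULL -> NULL
  - ticket 8 (Slow page load): blocked_by=4 -> Missing icon
  - ticket 9 (Stale cache): blocked_by=3 -> Export error

SQL:
SELECT a.title, b.name AS agent, c.title AS blocked_by
FROM tickets a
LEFT JOIN agents b ON a.agent_id = b.id
LEFT JOIN tickets c ON a.blocked_by = c.id

Result:
title          | agent | blocked_by    
---------------+-------+---------------
Null pointer   | Ivan  | NULL          
Race condition | Quinn | Null pointer  
Export error   | Ivan  | NULL          
Missing icon   | NULL  | Race condition
Login fails    | NULL  | Export error  
Broken link    | Ivan  | NULL          
Wrong total    | Eve   | NULL          
Slow page load | Nate  | Missing icon  
Stale cache    | Ivan  | Export error  


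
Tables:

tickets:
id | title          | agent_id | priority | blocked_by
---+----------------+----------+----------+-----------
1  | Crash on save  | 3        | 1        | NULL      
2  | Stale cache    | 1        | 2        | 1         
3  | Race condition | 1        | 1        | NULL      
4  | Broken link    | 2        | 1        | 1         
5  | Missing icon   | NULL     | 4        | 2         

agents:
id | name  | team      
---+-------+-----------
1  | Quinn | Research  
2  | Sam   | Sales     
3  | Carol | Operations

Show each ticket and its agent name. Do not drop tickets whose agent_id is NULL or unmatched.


LEFT JOIN keeps every row from tickets (the left table); where agent_id has no match in agents, the agent columns become NULL. Walk through each ticket:
  - ticket 1 (Crash on save): agent_id=3 -> matches Carol
  - ticket 2 (Stale cache): agent_id=1 -> matches Quinn
  - ticket 3 (Race condition): agent_id=1 -> matches Quinn
  - ticket 4 (Broken link): agent_id=2 -> matches Sam
  - ticket 5 (Missing icon): agent_id=NULL, no match -> kept with NULL
All 5 rows appear; 1 has NULL agent.

SQL:
SELECT a.title, b.name AS agent
FROM tickets a
LEFT JOIN agents b ON a.agent_id = b.id

Result:
title          | agent
---------------+------
Crash on save  | Carol
Stale cache    | Quinn
Race condition | Quinn
Broken link    | Sam  
Missing icon   | NULL 


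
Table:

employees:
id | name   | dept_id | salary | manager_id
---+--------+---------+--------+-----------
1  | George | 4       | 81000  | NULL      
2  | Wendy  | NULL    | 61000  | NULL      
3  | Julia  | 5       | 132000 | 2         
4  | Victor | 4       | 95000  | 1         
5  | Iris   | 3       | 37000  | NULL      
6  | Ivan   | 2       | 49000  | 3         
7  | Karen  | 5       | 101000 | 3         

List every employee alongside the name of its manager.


This is a self-join: employees is joined to a second copy of itself, matching each row's manager_id to another row's id. Use LEFT JOIN so rows with manager_id=NULL are kept.
  - employee 1 (George): manager_id=NULL -> NULL
  - employee 2 (Wendy): manager_id=NULL -> NULL
  - employee 3 (Julia): manager_id=2 -> Wendy
  - employee 4 (Victor): manager_id=1 -> George
  - employee 5 (Iris): manager_id=NULL -> NULL
  - employee 6 (Ivan): manager_id=3 -> Julia
  - employee 7 (Karen): manager_id=3 -> Julia

SQL:
SELECT a.name AS item, b.name AS manager
FROM employees a
LEFT JOIN employees b ON a.manager_id = b.id

Result:
item   | manager
-------+--------
George | NULL   
Wendy  | NULL   
Julia  | Wendy  
Victor | George 
Iris   | NULL   
Ivan   | Julia  
Karen  | Julia  


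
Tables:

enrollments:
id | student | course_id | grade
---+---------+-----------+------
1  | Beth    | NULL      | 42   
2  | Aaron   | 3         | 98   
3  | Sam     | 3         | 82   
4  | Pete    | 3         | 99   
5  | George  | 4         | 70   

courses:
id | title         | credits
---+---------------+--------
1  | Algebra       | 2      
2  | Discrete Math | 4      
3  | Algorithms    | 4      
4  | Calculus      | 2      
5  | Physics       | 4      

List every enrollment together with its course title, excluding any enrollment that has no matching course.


INNER JOIN keeps only enrollments rows whose course_id matches an id in courses. Walk through each enrollment:
  - enrollment 1 (Beth): course_id=NULL, no match -> dropped
  - enrollment 2 (Aaron): course_id=3 -> matches Algorithms
  - enrollment 3 (Sam): course_id=3 -> matches Algorithms
  - enrollment 4 (Pete): course_id=3 -> matches Algorithms
  - enrollment 5 (George): course_id=4 -> matches Calculus
So 1 of 5 rows is dropped.

SQL:
SELECT a.student, b.title AS course
FROM enrollments a
INNER JOIN courses b ON a.course_id = b.id

Result:
student | course    
--------+-----------
Aaron   | Algorithms
Sam     | Algorithms
Pete    | Algorithms
George  | Calculus  


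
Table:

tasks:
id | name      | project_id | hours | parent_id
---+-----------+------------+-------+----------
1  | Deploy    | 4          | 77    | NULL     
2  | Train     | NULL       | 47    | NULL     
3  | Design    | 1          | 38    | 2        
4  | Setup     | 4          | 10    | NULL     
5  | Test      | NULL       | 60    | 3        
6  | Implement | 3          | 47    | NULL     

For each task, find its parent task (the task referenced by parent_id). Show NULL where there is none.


This is a self-join: tasks is joined to a second copy of itself, matching each row's parent_id to another row's id. Use LEFT JOIN so rows with parent_id=NULL are kept.
  - task 1 (Deploy): parent_id=NULL -> NULL
  - task 2 (Train): parent_id=NULL -> NULL
  - task 3 (Design): parent_id=2 -> Train
  - task 4 (Setup): parent_id=NULL -> NULL
  - task 5 (Test): parent_id=3 -> Design
  - task 6 (Implement): parent_id=NULL -> NULL

SQL:
SELECT a.name AS item, b.name AS parent
FROM tasks a
LEFT JOIN tasks b ON a.parent_id = b.id

Result:
item      | parent
----------+-------
Deploy    | NULL  
Train     | NULL  
Design    | Train 
Setup     | NULL  
Test      | Design
Implement | NULL  


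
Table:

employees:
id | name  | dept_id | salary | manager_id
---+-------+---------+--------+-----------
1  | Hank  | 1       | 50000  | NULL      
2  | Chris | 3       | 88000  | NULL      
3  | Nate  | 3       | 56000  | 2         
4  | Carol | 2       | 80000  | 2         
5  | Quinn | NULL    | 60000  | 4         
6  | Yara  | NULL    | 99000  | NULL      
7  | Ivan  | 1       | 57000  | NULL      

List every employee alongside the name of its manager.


This is a self-join: employees is joined to a second copy of itself, matching each row's manager_id to another row's id. Use LEFT JOIN so rows with manager_id=NULL are kept.
  - employee 1 (Hank): manager_id=NULL -> NULL
  - employee 2 (Chris): manager_id=NULL -> NULL
  - employee 3 (Nate): manager_id=2 -> Chris
  - employee 4 (Carol): manager_id=2 -> Chris
  - employee 5 (Quinn): manager_id=4 -> Carol
  - employee 6 (Yara): manager_id=NULL -> NULL
  - employee 7 (Ivan): manager_id=NULL -> NULL

SQL:
SELECT a.name AS item, b.name AS manager
FROM employees a
LEFT JOIN employees b ON a.manager_id = b.id

Result:
item  | manager
------+--------
Hank  | NULL   
Chris | NULL   
Nate  | Chris  
Carol | Chris  
Quinn | Carol  
Yara  | NULL   
Ivan  | NULL   


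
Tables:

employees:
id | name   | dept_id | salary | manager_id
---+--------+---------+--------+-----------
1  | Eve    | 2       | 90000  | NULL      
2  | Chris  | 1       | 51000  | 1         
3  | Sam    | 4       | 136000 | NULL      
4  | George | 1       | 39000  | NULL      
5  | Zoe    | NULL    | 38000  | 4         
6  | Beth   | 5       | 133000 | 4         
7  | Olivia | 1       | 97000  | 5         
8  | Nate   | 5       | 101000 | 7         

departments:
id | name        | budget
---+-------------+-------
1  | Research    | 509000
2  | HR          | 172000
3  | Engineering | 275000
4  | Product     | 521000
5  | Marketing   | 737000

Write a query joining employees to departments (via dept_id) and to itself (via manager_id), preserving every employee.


Two LEFT JOINs from the same base table employees: one to departments via dept_id, one to employees itself via manager_id. Both are LEFT so every employee is preserved.
Match against departments:
  - employee 1 (Eve): dept_id=2 -> matches HR
  - employee 2 (Chris): dept_id=1 -> matches Research
  - employee 3 (Sam): dept_id=4 -> matches Product
  - employee 4 (George): dept_id=1 -> matches Research
  - employee 5 (Zoe): dept_id=NULL, no match -> kept with NULL
  - employee 6 (Beth): dept_id=5 -> matches Marketing
  - employee 7 (Olivia): dept_id=1 -> matches Research
  - employee 8 (Nate): dept_id=5 -> matches Marketing
Match against employees (self):
  - employee 1 (Eve): manager_id=NULL -> NULL
  - employee 2 (Chris): manager_id=1 -> Eve
  - employee 3 (Sam): manager_id=NULL -> NULL
  - employee 4 (George): manager_id=NULL -> NULL
  - employee 5 (Zoe): manager_id=4 -> George
  - employee 6 (Beth): manager_id=4 -> George
  - employee 7 (Olivia): manager_id=5 -> Zoe
  - employee 8 (Nate): manager_id=7 -> Olivia

SQL:
SELECT a.name, b.name AS department, c.name AS manager
FROM employees a
LEFT JOIN departments b ON a.dept_id = b.id
LEFT JOIN employees c ON a.manager_id = c.id

Result:
name   | department | manager
-------+------------+--------
Eve    | HR         | NULL   
Chris  | Research   | Eve    
Sam    | Product    | NULL   
George | Research   | NULL   
Zoe    | NULL       | George 
Beth   | Marketing  | George 
Olivia | Research   | Zoe    
Nate   | Marketing  | Olivia 
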